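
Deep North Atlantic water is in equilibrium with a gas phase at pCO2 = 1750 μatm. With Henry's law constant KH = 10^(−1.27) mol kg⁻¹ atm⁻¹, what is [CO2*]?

KH = 10^(−1.27) = 5.370×10^-2 mol kg⁻¹ atm⁻¹
[CO2*] = KH · pCO2 = 5.370×10^-2 × 1750×10^-6 atm = 9.40×10^-5 mol/kg

[CO2*] = 94.0 μmol/kg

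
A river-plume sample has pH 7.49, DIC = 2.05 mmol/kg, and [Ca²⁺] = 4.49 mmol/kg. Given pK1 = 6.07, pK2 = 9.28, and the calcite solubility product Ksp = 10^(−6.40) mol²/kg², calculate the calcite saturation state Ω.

α₂ = 1 / (1 + [H⁺]/K2 + [H⁺]²/(K1K2)) = 1 / (1 + 10^+1.79 + 10^+0.37)
   = 1 / (1 + 61.660 + 2.3442) = 1/65.004 = 0.01538
[CO3²⁻] = α₂ × DIC = 0.01538 × 2.05 = 0.03154 mmol/kg
Ksp = 10^(−6.40) = 3.981×10^-7
Ω = [Ca²⁺][CO3²⁻]/Ksp = (4.49×10^-3)(3.154×10^-5) / 3.981×10^-7 = 0.356

Ω = 0.356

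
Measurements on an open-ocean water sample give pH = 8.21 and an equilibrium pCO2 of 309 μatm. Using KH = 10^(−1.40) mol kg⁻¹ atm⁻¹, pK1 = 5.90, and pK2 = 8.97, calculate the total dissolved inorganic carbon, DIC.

DIC = 2.96 mmol/kg

[CO2*] = KH · pCO2 = 10^(−1.40) × 309×10^-6 = 1.230×10^-5 mol/kg
α₀ = 1/(1 + K1/[H⁺] + K1K2/[H⁺]²) = 1/(1 + 10^+2.31 + 10^+1.55) = 0.004155
DIC = [CO2*]/α₀ = 1.230×10^-5 / 0.004155 = 2.96 mmol/kg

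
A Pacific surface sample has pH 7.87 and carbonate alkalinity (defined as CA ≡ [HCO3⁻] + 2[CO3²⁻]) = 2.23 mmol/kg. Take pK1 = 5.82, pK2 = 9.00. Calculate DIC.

DIC = 2.10 mmol/kg

CA = [HCO3⁻] + 2[CO3²⁻] = (α₁ + 2α₂)·DIC
At pH 7.87: [H⁺]/K1 = 10^-2.05 = 0.0089125, K2/[H⁺] = 10^-1.13 = 0.074131
α₁ = 1/(1 + 0.0089125 + 0.074131) = 1/1.0830 = 0.9233; α₂ = α₁·K2/[H⁺] = 0.06845
α₁ + 2α₂ = 1.0602
DIC = CA / (α₁ + 2α₂) = 2.23 / 1.0602 = 2.10 mmol/kg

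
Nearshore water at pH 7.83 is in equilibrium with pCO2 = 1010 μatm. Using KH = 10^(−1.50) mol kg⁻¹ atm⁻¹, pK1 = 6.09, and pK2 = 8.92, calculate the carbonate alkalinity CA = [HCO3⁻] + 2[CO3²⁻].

[CO2*] = KH · pCO2 = 10^(−1.50) × 1010×10^-6 = 3.194×10^-5 mol/kg
α₀ = 1/(1 + K1/[H⁺] + K1K2/[H⁺]²) = 1/(1 + 10^+1.74 + 10^+0.65) = 0.01655
DIC = [CO2*]/α₀ = 3.194×10^-5 / 0.01655 = 1.930 mmol/kg
CA = (α₁ + 2α₂)·DIC = (0.9095 + 2×0.07393) × 1.930 = 2.04 mmol/kg

CA = 2.04 mmol/kg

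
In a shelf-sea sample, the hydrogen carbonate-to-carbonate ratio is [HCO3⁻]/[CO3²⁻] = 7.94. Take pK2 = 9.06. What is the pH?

pH = 8.16

From K2 = [H⁺][CO3²⁻]/[HCO3⁻]:  pH = pK2 − log₁₀([HCO3⁻]/[CO3²⁻])
log₁₀(7.94) = +0.900
pH = 9.06 − (+0.900) = 8.16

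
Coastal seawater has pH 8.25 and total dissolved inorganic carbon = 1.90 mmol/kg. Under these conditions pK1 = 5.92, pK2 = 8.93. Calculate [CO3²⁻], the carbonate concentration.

[CO3²⁻] = 0.327 mmol/kg

α₂ = 1 / (1 + [H⁺]/K2 + [H⁺]²/(K1K2)) = 1 / (1 + 10^+0.68 + 10^-1.65)
   = 1 / (1 + 4.7863 + 0.022387) = 1/5.8087 = 0.1722
[CO3²⁻] = α₂ × DIC = 0.1722 × 1.90 = 0.327 mmol/kg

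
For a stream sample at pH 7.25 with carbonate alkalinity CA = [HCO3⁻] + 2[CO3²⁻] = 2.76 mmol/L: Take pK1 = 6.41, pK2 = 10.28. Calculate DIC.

DIC = 3.16 mmol/L

CA = [HCO3⁻] + 2[CO3²⁻] = (α₁ + 2α₂)·DIC
At pH 7.25: [H⁺]/K1 = 10^-0.84 = 0.14454, K2/[H⁺] = 10^-3.03 = 0.00093325
α₁ = 1/(1 + 0.14454 + 0.00093325) = 1/1.1455 = 0.8730; α₂ = α₁·K2/[H⁺] = 0.0008147
α₁ + 2α₂ = 0.8746
DIC = CA / (α₁ + 2α₂) = 2.76 / 0.8746 = 3.16 mmol/L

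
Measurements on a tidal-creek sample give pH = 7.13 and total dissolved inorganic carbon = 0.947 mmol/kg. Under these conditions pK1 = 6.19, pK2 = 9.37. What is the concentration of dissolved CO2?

[CO2*] = 0.0970 mmol/kg

α₀ = 1 / (1 + K1/[H⁺] + K1K2/[H⁺]²) = 1 / (1 + 10^+0.94 + 10^-1.30)
   = 1 / (1 + 8.7096 + 0.050119) = 1/9.7598 = 0.1025
[CO2*] = α₀ × DIC = 0.1025 × 0.947 = 0.0970 mmol/kg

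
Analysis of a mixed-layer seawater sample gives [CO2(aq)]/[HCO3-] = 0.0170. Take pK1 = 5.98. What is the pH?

From K1 = [H⁺][HCO3-]/[CO2(aq)]:  pH = pK1 − log₁₀([CO2(aq)]/[HCO3-])
log₁₀(0.0170) = -1.770
pH = 5.98 − (-1.770) = 7.75

pH = 7.75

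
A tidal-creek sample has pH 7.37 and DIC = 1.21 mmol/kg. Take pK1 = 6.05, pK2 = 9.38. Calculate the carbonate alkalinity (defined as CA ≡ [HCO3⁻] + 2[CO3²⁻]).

CA = 1.17 mmol/kg

CA = [HCO3⁻] + 2[CO3²⁻] = (α₁ + 2α₂)·DIC
At pH 7.37: [H⁺]/K1 = 10^-1.32 = 0.047863, K2/[H⁺] = 10^-2.01 = 0.0097724
α₁ = 1/(1 + 0.047863 + 0.0097724) = 1/1.0576 = 0.9455; α₂ = α₁·K2/[H⁺] = 0.009240
α₁ + 2α₂ = 0.9640
CA = 0.9640 × 1.21 = 1.17 mmol/kg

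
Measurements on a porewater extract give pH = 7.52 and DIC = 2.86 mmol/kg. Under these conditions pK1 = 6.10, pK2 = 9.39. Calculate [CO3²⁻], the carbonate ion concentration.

[CO3²⁻] = 0.0367 mmol/kg

α₂ = 1 / (1 + [H⁺]/K2 + [H⁺]²/(K1K2)) = 1 / (1 + 10^+1.87 + 10^+0.45)
   = 1 / (1 + 74.131 + 2.8184) = 1/77.949 = 0.01283
[CO3²⁻] = α₂ × DIC = 0.01283 × 2.86 = 0.0367 mmol/kg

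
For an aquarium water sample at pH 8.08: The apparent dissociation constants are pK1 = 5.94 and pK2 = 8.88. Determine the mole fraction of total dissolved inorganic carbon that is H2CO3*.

α₀ = 0.00621

α₀ = 1 / (1 + K1/[H⁺] + K1K2/[H⁺]²) = 1 / (1 + 10^+2.14 + 10^+1.34)
   = 1 / (1 + 138.04 + 21.878) = 1/160.92 = 0.006214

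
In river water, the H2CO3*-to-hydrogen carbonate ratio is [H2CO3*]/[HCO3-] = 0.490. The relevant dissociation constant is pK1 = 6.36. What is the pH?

From K1 = [H⁺][HCO3-]/[H2CO3*]:  pH = pK1 − log₁₀([H2CO3*]/[HCO3-])
log₁₀(0.490) = -0.310
pH = 6.36 − (-0.310) = 6.67

pH = 6.67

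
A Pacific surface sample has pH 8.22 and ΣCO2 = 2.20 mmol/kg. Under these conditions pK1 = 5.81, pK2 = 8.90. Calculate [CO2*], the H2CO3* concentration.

α₀ = 1 / (1 + K1/[H⁺] + K1K2/[H⁺]²) = 1 / (1 + 10^+2.41 + 10^+1.73)
   = 1 / (1 + 257.04 + 53.703) = 1/311.74 = 0.003208
[CO2*] = α₀ × DIC = 0.003208 × 2.20 = 0.00706 mmol/kg = 7.06 μmol/kg

[CO2*] = 7.06 μmol/kg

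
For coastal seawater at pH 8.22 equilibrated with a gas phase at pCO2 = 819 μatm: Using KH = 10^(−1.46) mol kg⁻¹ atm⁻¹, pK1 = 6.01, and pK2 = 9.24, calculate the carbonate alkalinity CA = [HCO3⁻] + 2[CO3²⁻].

[CO2*] = KH · pCO2 = 10^(−1.46) × 819×10^-6 = 2.840×10^-5 mol/kg
α₀ = 1/(1 + K1/[H⁺] + K1K2/[H⁺]²) = 1/(1 + 10^+2.21 + 10^+1.19) = 0.005597
DIC = [CO2*]/α₀ = 2.840×10^-5 / 0.005597 = 5.074 mmol/kg
CA = (α₁ + 2α₂)·DIC = (0.9077 + 2×0.08669) × 5.074 = 5.49 mmol/kg

CA = 5.49 mmol/kg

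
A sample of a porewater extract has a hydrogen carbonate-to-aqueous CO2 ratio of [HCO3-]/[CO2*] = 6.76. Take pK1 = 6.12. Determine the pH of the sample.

pH = 6.95

From K1 = [H⁺][HCO3-]/[CO2*]:  pH = pK1 + log₁₀([HCO3-]/[CO2*])
log₁₀(6.76) = +0.830
pH = 6.12 + (+0.830) = 6.95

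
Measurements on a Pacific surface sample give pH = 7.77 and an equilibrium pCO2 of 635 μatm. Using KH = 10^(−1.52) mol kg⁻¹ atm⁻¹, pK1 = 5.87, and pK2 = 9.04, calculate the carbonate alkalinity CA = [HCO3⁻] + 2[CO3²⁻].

[CO2*] = KH · pCO2 = 10^(−1.52) × 635×10^-6 = 1.918×10^-5 mol/kg
α₀ = 1/(1 + K1/[H⁺] + K1K2/[H⁺]²) = 1/(1 + 10^+1.90 + 10^+0.63) = 0.01181
DIC = [CO2*]/α₀ = 1.918×10^-5 / 0.01181 = 1.624 mmol/kg
CA = (α₁ + 2α₂)·DIC = (0.9378 + 2×0.05036) × 1.624 = 1.69 mmol/kg

CA = 1.69 mmol/kg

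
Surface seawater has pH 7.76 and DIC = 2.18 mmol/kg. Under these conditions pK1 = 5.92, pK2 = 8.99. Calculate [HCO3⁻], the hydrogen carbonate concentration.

[HCO3⁻] = 2.03 mmol/kg

α₁ = 1 / (1 + [H⁺]/K1 + K2/[H⁺]) = 1 / (1 + 10^-1.84 + 10^-1.23)
   = 1 / (1 + 0.014454 + 0.058884) = 1/1.0733 = 0.9317
[HCO3⁻] = α₁ × DIC = 0.9317 × 2.18 = 2.03 mmol/kg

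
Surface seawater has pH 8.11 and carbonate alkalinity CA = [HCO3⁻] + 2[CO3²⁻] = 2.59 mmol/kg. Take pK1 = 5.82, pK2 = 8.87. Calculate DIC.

CA = [HCO3⁻] + 2[CO3²⁻] = (α₁ + 2α₂)·DIC
At pH 8.11: [H⁺]/K1 = 10^-2.29 = 0.0051286, K2/[H⁺] = 10^-0.76 = 0.17378
α₁ = 1/(1 + 0.0051286 + 0.17378) = 1/1.1789 = 0.8482; α₂ = α₁·K2/[H⁺] = 0.1474
α₁ + 2α₂ = 1.1431
DIC = CA / (α₁ + 2α₂) = 2.59 / 1.1431 = 2.27 mmol/kg

DIC = 2.27 mmol/kg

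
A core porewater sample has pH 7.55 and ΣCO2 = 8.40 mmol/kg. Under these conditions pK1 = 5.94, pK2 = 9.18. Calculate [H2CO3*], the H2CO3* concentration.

[CO2*] = 0.197 mmol/kg

α₀ = 1 / (1 + K1/[H⁺] + K1K2/[H⁺]²) = 1 / (1 + 10^+1.61 + 10^-0.02)
   = 1 / (1 + 40.738 + 0.95499) = 1/42.693 = 0.02342
[CO2*] = α₀ × DIC = 0.02342 × 8.40 = 0.197 mmol/kg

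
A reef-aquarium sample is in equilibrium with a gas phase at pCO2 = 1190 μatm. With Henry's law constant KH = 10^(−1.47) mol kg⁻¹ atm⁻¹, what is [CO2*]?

KH = 10^(−1.47) = 3.388×10^-2 mol kg⁻¹ atm⁻¹
[CO2*] = KH · pCO2 = 3.388×10^-2 × 1190×10^-6 atm = 4.03×10^-5 mol/kg

[CO2*] = 40.3 μmol/kg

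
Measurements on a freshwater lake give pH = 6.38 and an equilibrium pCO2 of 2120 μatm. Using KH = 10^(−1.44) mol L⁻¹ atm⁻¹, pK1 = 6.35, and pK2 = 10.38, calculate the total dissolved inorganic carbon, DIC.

[CO2*] = KH · pCO2 = 10^(−1.44) × 2120×10^-6 = 7.697×10^-5 mol/L
α₀ = 1/(1 + K1/[H⁺] + K1K2/[H⁺]²) = 1/(1 + 10^+0.03 + 10^-3.97) = 0.4827
DIC = [CO2*]/α₀ = 7.697×10^-5 / 0.4827 = 0.159 mmol/L

DIC = 0.159 mmol/L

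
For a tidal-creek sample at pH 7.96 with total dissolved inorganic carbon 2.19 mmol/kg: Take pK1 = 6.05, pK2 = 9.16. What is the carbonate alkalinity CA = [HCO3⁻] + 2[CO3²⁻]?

CA = 2.29 mmol/kg

CA = [HCO3⁻] + 2[CO3²⁻] = (α₁ + 2α₂)·DIC
At pH 7.96: [H⁺]/K1 = 10^-1.91 = 0.012303, K2/[H⁺] = 10^-1.20 = 0.063096
α₁ = 1/(1 + 0.012303 + 0.063096) = 1/1.0754 = 0.9299; α₂ = α₁·K2/[H⁺] = 0.05867
α₁ + 2α₂ = 1.0472
CA = 1.0472 × 2.19 = 2.29 mmol/kg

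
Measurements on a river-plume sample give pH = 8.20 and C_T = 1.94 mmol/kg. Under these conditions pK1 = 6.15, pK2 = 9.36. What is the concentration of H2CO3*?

[CO2*] = 16.0 μmol/kg

α₀ = 1 / (1 + K1/[H⁺] + K1K2/[H⁺]²) = 1 / (1 + 10^+2.05 + 10^+0.89)
   = 1 / (1 + 112.20 + 7.7625) = 1/120.96 = 0.008267
[CO2*] = α₀ × DIC = 0.008267 × 1.94 = 0.0160 mmol/kg = 16.0 μmol/kg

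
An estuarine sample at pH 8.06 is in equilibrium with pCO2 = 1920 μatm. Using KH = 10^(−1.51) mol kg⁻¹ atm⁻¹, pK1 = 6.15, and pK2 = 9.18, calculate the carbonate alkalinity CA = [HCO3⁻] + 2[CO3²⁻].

[CO2*] = KH · pCO2 = 10^(−1.51) × 1920×10^-6 = 5.933×10^-5 mol/kg
α₀ = 1/(1 + K1/[H⁺] + K1K2/[H⁺]²) = 1/(1 + 10^+1.91 + 10^+0.79) = 0.01131
DIC = [CO2*]/α₀ = 5.933×10^-5 / 0.01131 = 5.248 mmol/kg
CA = (α₁ + 2α₂)·DIC = (0.9190 + 2×0.06971) × 5.248 = 5.55 mmol/kg

CA = 5.55 mmol/kg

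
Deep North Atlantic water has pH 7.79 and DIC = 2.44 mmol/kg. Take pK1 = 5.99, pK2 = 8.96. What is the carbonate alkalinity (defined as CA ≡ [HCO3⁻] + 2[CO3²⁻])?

CA = [HCO3⁻] + 2[CO3²⁻] = (α₁ + 2α₂)·DIC
At pH 7.79: [H⁺]/K1 = 10^-1.80 = 0.015849, K2/[H⁺] = 10^-1.17 = 0.067608
α₁ = 1/(1 + 0.015849 + 0.067608) = 1/1.0835 = 0.9230; α₂ = α₁·K2/[H⁺] = 0.06240
α₁ + 2α₂ = 1.0478
CA = 1.0478 × 2.44 = 2.56 mmol/kg

CA = 2.56 mmol/kg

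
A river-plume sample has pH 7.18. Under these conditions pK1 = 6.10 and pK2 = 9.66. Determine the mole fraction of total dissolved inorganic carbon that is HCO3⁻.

α₁ = 0.920

α₁ = 1 / (1 + [H⁺]/K1 + K2/[H⁺]) = 1 / (1 + 10^-1.08 + 10^-2.48)
   = 1 / (1 + 0.083176 + 0.0033113) = 1/1.0865 = 0.9204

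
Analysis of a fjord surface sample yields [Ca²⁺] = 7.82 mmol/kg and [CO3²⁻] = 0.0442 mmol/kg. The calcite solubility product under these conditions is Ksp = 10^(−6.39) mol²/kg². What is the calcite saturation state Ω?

Ω = 0.848

Ksp = 10^(−6.39) = 4.074×10^-7
Ω = [Ca²⁺][CO3²⁻]/Ksp = (7.82×10^-3)(0.0442×10^-3) / 4.074×10^-7 = 0.848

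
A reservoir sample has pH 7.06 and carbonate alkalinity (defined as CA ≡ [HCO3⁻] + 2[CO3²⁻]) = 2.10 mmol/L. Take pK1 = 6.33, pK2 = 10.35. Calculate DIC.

CA = [HCO3⁻] + 2[CO3²⁻] = (α₁ + 2α₂)·DIC
At pH 7.06: [H⁺]/K1 = 10^-0.73 = 0.18621, K2/[H⁺] = 10^-3.29 = 0.00051286
α₁ = 1/(1 + 0.18621 + 0.00051286) = 1/1.1867 = 0.8427; α₂ = α₁·K2/[H⁺] = 0.0004322
α₁ + 2α₂ = 0.8435
DIC = CA / (α₁ + 2α₂) = 2.10 / 0.8435 = 2.49 mmol/L

DIC = 2.49 mmol/L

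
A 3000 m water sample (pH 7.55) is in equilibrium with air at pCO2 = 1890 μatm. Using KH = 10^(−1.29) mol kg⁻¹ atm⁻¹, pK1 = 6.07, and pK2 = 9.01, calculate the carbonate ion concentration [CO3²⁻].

[CO3²⁻] = 0.101 mmol/kg

[CO2*] = KH · pCO2 = 10^(−1.29) × 1890×10^-6 = 9.693×10^-5 mol/kg
α₀ = 1/(1 + K1/[H⁺] + K1K2/[H⁺]²) = 1/(1 + 10^+1.48 + 10^+0.02) = 0.03101
DIC = [CO2*]/α₀ = 9.693×10^-5 / 0.03101 = 3.126 mmol/kg
[CO3²⁻] = α₂·DIC; α₂ = 0.03247, so [CO3²⁻] = 0.03247 × 3.126 = 0.101 mmol/kg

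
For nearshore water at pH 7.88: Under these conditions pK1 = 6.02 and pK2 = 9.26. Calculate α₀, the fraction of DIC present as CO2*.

α₀ = 1 / (1 + K1/[H⁺] + K1K2/[H⁺]²) = 1 / (1 + 10^+1.86 + 10^+0.48)
   = 1 / (1 + 72.444 + 3.0200) = 1/76.464 = 0.01308

α₀ = 0.0131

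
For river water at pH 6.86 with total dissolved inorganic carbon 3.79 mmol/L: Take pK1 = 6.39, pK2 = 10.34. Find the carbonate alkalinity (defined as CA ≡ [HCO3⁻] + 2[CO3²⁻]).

CA = 2.83 mmol/L

CA = [HCO3⁻] + 2[CO3²⁻] = (α₁ + 2α₂)·DIC
At pH 6.86: [H⁺]/K1 = 10^-0.47 = 0.33884, K2/[H⁺] = 10^-3.48 = 0.00033113
α₁ = 1/(1 + 0.33884 + 0.00033113) = 1/1.3392 = 0.7467; α₂ = α₁·K2/[H⁺] = 0.0002473
α₁ + 2α₂ = 0.7472
CA = 0.7472 × 3.79 = 2.83 mmol/L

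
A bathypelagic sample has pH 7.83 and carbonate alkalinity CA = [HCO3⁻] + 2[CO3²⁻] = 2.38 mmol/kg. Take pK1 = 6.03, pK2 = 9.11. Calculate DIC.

CA = [HCO3⁻] + 2[CO3²⁻] = (α₁ + 2α₂)·DIC
At pH 7.83: [H⁺]/K1 = 10^-1.80 = 0.015849, K2/[H⁺] = 10^-1.28 = 0.052481
α₁ = 1/(1 + 0.015849 + 0.052481) = 1/1.0683 = 0.9360; α₂ = α₁·K2/[H⁺] = 0.04912
α₁ + 2α₂ = 1.0343
DIC = CA / (α₁ + 2α₂) = 2.38 / 1.0343 = 2.30 mmol/kg

DIC = 2.30 mmol/kg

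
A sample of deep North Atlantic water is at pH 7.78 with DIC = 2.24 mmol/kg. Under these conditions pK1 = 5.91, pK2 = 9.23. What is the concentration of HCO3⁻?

α₁ = 1 / (1 + [H⁺]/K1 + K2/[H⁺]) = 1 / (1 + 10^-1.87 + 10^-1.45)
   = 1 / (1 + 0.013490 + 0.035481) = 1/1.0490 = 0.9533
[HCO3⁻] = α₁ × DIC = 0.9533 × 2.24 = 2.14 mmol/kg

[HCO3⁻] = 2.14 mmol/kg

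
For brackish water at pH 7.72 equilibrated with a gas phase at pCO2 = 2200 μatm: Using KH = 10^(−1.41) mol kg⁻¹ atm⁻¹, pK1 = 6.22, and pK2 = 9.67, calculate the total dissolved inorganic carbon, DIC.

[CO2*] = KH · pCO2 = 10^(−1.41) × 2200×10^-6 = 8.559×10^-5 mol/kg
α₀ = 1/(1 + K1/[H⁺] + K1K2/[H⁺]²) = 1/(1 + 10^+1.50 + 10^-0.45) = 0.03032
DIC = [CO2*]/α₀ = 8.559×10^-5 / 0.03032 = 2.82 mmol/kg

DIC = 2.82 mmol/kg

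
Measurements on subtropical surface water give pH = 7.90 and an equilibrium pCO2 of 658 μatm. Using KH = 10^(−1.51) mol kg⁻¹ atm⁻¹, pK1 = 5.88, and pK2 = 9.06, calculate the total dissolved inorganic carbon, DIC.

[CO2*] = KH · pCO2 = 10^(−1.51) × 658×10^-6 = 2.033×10^-5 mol/kg
α₀ = 1/(1 + K1/[H⁺] + K1K2/[H⁺]²) = 1/(1 + 10^+2.02 + 10^+0.86) = 0.008853
DIC = [CO2*]/α₀ = 2.033×10^-5 / 0.008853 = 2.30 mmol/kg

DIC = 2.30 mmol/kg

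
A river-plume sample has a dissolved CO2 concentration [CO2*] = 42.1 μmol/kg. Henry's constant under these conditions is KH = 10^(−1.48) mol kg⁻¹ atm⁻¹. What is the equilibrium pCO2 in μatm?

pCO2 = 1270 μatm

KH = 10^(−1.48) = 3.311×10^-2 mol kg⁻¹ atm⁻¹
pCO2 = [CO2*]/KH = 42.1×10^-6 / 3.311×10^-2 = 1.27×10^-3 atm = 1270 μatm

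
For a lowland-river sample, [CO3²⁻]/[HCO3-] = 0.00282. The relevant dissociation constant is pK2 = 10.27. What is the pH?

From K2 = [H⁺][CO3²⁻]/[HCO3-]:  pH = pK2 + log₁₀([CO3²⁻]/[HCO3-])
log₁₀(0.00282) = -2.550
pH = 10.27 + (-2.550) = 7.72

pH = 7.72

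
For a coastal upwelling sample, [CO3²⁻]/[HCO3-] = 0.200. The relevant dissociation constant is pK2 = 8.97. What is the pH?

pH = 8.27

From K2 = [H⁺][CO3²⁻]/[HCO3-]:  pH = pK2 + log₁₀([CO3²⁻]/[HCO3-])
log₁₀(0.200) = -0.699
pH = 8.97 + (-0.699) = 8.27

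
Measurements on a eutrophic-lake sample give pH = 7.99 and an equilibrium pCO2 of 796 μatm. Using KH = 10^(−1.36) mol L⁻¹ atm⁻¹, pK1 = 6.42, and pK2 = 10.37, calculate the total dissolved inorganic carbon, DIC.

[CO2*] = KH · pCO2 = 10^(−1.36) × 796×10^-6 = 3.475×10^-5 mol/L
α₀ = 1/(1 + K1/[H⁺] + K1K2/[H⁺]²) = 1/(1 + 10^+1.57 + 10^-0.81) = 0.02610
DIC = [CO2*]/α₀ = 3.475×10^-5 / 0.02610 = 1.33 mmol/L

DIC = 1.33 mmol/L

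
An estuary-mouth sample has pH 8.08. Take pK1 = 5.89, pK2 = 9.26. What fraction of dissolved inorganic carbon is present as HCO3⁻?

α₁ = 1 / (1 + [H⁺]/K1 + K2/[H⁺]) = 1 / (1 + 10^-2.19 + 10^-1.18)
   = 1 / (1 + 0.0064565 + 0.066069) = 1/1.0725 = 0.9324

α₁ = 0.932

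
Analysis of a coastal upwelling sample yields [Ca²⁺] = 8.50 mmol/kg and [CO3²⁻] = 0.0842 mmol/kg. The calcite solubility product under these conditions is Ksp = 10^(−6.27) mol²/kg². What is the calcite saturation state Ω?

Ω = 1.33

Ksp = 10^(−6.27) = 5.370×10^-7
Ω = [Ca²⁺][CO3²⁻]/Ksp = (8.50×10^-3)(0.0842×10^-3) / 5.370×10^-7 = 1.33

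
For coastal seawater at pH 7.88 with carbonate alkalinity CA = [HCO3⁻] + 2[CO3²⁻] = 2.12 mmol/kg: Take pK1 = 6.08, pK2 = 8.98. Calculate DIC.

CA = [HCO3⁻] + 2[CO3²⁻] = (α₁ + 2α₂)·DIC
At pH 7.88: [H⁺]/K1 = 10^-1.80 = 0.015849, K2/[H⁺] = 10^-1.10 = 0.079433
α₁ = 1/(1 + 0.015849 + 0.079433) = 1/1.0953 = 0.9130; α₂ = α₁·K2/[H⁺] = 0.07252
α₁ + 2α₂ = 1.0581
DIC = CA / (α₁ + 2α₂) = 2.12 / 1.0581 = 2.00 mmol/kg

DIC = 2.00 mmol/kg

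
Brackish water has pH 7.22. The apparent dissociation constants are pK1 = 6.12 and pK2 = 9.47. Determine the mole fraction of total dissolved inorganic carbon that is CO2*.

α₀ = 1 / (1 + K1/[H⁺] + K1K2/[H⁺]²) = 1 / (1 + 10^+1.10 + 10^-1.15)
   = 1 / (1 + 12.589 + 0.070795) = 1/13.660 = 0.07321

α₀ = 0.0732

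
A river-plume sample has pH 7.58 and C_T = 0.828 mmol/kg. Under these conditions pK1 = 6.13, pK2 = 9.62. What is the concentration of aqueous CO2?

[CO2*] = 0.0281 mmol/kg

α₀ = 1 / (1 + K1/[H⁺] + K1K2/[H⁺]²) = 1 / (1 + 10^+1.45 + 10^-0.59)
   = 1 / (1 + 28.184 + 0.25704) = 1/29.441 = 0.03397
[CO2*] = α₀ × DIC = 0.03397 × 0.828 = 0.0281 mmol/kg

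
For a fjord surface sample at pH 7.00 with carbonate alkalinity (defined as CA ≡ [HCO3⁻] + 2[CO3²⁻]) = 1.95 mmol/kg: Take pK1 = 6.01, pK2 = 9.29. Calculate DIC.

CA = [HCO3⁻] + 2[CO3²⁻] = (α₁ + 2α₂)·DIC
At pH 7.00: [H⁺]/K1 = 10^-0.99 = 0.10233, K2/[H⁺] = 10^-2.29 = 0.0051286
α₁ = 1/(1 + 0.10233 + 0.0051286) = 1/1.1075 = 0.9030; α₂ = α₁·K2/[H⁺] = 0.004631
α₁ + 2α₂ = 0.9122
DIC = CA / (α₁ + 2α₂) = 1.95 / 0.9122 = 2.14 mmol/kg

DIC = 2.14 mmol/kg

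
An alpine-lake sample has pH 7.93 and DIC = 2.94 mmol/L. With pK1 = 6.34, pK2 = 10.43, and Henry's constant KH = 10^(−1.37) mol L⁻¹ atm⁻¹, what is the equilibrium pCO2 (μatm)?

pCO2 = 1720 μatm

α₀ = 1 / (1 + K1/[H⁺] + K1K2/[H⁺]²) = 1 / (1 + 10^+1.59 + 10^-0.91)
   = 1 / (1 + 38.905 + 0.12303) = 1/40.028 = 0.02498
[CO2*] = α₀ × DIC = 0.02498 × 2.94 = 0.07345 mmol/L
pCO2 = [CO2*]/KH = 7.345×10^-5 / 4.266×10^-2 = 1720 μatm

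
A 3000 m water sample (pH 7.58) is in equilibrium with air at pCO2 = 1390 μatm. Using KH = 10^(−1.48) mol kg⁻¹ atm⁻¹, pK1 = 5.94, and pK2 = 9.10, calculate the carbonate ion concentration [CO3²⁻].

[CO3²⁻] = 0.0607 mmol/kg

[CO2*] = KH · pCO2 = 10^(−1.48) × 1390×10^-6 = 4.603×10^-5 mol/kg
α₀ = 1/(1 + K1/[H⁺] + K1K2/[H⁺]²) = 1/(1 + 10^+1.64 + 10^+0.12) = 0.02175
DIC = [CO2*]/α₀ = 4.603×10^-5 / 0.02175 = 2.116 mmol/kg
[CO3²⁻] = α₂·DIC; α₂ = 0.02868, so [CO3²⁻] = 0.02868 × 2.116 = 0.0607 mmol/kg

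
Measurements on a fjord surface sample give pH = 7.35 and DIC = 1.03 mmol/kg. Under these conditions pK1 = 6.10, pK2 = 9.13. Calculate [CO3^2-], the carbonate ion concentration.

α₂ = 1 / (1 + [H⁺]/K2 + [H⁺]²/(K1K2)) = 1 / (1 + 10^+1.78 + 10^+0.53)
   = 1 / (1 + 60.256 + 3.3884) = 1/64.644 = 0.01547
[CO3²⁻] = α₂ × DIC = 0.01547 × 1.03 = 0.0159 mmol/kg = 15.9 μmol/kg

[CO3²⁻] = 15.9 μmol/kg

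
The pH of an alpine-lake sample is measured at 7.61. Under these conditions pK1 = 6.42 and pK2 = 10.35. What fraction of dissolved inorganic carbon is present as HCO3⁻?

α₁ = 0.938

α₁ = 1 / (1 + [H⁺]/K1 + K2/[H⁺]) = 1 / (1 + 10^-1.19 + 10^-2.74)
   = 1 / (1 + 0.064565 + 0.0018197) = 1/1.0664 = 0.9377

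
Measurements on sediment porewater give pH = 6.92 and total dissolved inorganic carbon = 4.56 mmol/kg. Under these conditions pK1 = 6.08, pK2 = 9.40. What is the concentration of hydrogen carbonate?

α₁ = 1 / (1 + [H⁺]/K1 + K2/[H⁺]) = 1 / (1 + 10^-0.84 + 10^-2.48)
   = 1 / (1 + 0.14454 + 0.0033113) = 1/1.1479 = 0.8712
[HCO3⁻] = α₁ × DIC = 0.8712 × 4.56 = 3.97 mmol/kg

[HCO3⁻] = 3.97 mmol/kg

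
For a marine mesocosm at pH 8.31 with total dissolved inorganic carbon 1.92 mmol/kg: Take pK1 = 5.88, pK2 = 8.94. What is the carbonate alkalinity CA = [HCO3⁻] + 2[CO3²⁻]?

CA = 2.28 mmol/kg

CA = [HCO3⁻] + 2[CO3²⁻] = (α₁ + 2α₂)·DIC
At pH 8.31: [H⁺]/K1 = 10^-2.43 = 0.0037154, K2/[H⁺] = 10^-0.63 = 0.23442
α₁ = 1/(1 + 0.0037154 + 0.23442) = 1/1.2381 = 0.8077; α₂ = α₁·K2/[H⁺] = 0.1893
α₁ + 2α₂ = 1.1863
CA = 1.1863 × 1.92 = 2.28 mmol/kg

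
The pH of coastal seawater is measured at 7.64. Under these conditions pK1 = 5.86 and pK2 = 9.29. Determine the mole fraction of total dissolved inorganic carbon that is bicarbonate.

α₁ = 0.962

α₁ = 1 / (1 + [H⁺]/K1 + K2/[H⁺]) = 1 / (1 + 10^-1.78 + 10^-1.65)
   = 1 / (1 + 0.016596 + 0.022387) = 1/1.0390 = 0.9625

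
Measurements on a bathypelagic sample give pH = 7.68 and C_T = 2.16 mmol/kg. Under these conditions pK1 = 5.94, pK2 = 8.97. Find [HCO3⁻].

[HCO3⁻] = 2.02 mmol/kg

α₁ = 1 / (1 + [H⁺]/K1 + K2/[H⁺]) = 1 / (1 + 10^-1.74 + 10^-1.29)
   = 1 / (1 + 0.018197 + 0.051286) = 1/1.0695 = 0.9350
[HCO3⁻] = α₁ × DIC = 0.9350 × 2.16 = 2.02 mmol/kg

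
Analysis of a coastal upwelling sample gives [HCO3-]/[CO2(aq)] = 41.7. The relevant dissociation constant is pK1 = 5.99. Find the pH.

From K1 = [H⁺][HCO3-]/[CO2(aq)]:  pH = pK1 + log₁₀([HCO3-]/[CO2(aq)])
log₁₀(41.7) = +1.620
pH = 5.99 + (+1.620) = 7.61

pH = 7.61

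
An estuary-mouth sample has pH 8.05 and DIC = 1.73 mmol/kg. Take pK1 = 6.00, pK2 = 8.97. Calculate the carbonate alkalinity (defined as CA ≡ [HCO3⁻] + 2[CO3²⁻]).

CA = [HCO3⁻] + 2[CO3²⁻] = (α₁ + 2α₂)·DIC
At pH 8.05: [H⁺]/K1 = 10^-2.05 = 0.0089125, K2/[H⁺] = 10^-0.92 = 0.12023
α₁ = 1/(1 + 0.0089125 + 0.12023) = 1/1.1291 = 0.8856; α₂ = α₁·K2/[H⁺] = 0.1065
α₁ + 2α₂ = 1.0986
CA = 1.0986 × 1.73 = 1.90 mmol/kg

CA = 1.90 mmol/kg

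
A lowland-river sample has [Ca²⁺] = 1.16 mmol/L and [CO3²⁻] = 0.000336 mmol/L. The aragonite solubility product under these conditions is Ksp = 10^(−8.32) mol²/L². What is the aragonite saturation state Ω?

Ksp = 10^(−8.32) = 4.786×10^-9
Ω = [Ca²⁺][CO3²⁻]/Ksp = (1.16×10^-3)(0.000336×10^-3) / 4.786×10^-9 = 0.0814

Ω = 0.0814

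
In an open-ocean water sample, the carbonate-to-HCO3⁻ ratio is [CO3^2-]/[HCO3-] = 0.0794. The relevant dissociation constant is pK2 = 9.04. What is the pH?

From K2 = [H⁺][CO3^2-]/[HCO3-]:  pH = pK2 + log₁₀([CO3^2-]/[HCO3-])
log₁₀(0.0794) = -1.100
pH = 9.04 + (-1.100) = 7.94

pH = 7.94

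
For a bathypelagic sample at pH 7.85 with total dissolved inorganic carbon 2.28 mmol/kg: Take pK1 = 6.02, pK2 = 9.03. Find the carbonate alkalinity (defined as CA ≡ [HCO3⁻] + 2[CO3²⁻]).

CA = [HCO3⁻] + 2[CO3²⁻] = (α₁ + 2α₂)·DIC
At pH 7.85: [H⁺]/K1 = 10^-1.83 = 0.014791, K2/[H⁺] = 10^-1.18 = 0.066069
α₁ = 1/(1 + 0.014791 + 0.066069) = 1/1.0809 = 0.9252; α₂ = α₁·K2/[H⁺] = 0.06113
α₁ + 2α₂ = 1.0474
CA = 1.0474 × 2.28 = 2.39 mmol/kg

CA = 2.39 mmol/kg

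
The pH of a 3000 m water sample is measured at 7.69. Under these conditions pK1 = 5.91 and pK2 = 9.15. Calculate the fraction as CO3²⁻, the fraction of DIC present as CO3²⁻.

α₂ = 1 / (1 + [H⁺]/K2 + [H⁺]²/(K1K2)) = 1 / (1 + 10^+1.46 + 10^-0.32)
   = 1 / (1 + 28.840 + 0.47863) = 1/30.319 = 0.03298

α₂ = 0.0330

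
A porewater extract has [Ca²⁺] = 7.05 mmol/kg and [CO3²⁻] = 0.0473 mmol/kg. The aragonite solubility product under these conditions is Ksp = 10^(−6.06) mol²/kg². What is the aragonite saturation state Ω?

Ω = 0.383

Ksp = 10^(−6.06) = 8.710×10^-7
Ω = [Ca²⁺][CO3²⁻]/Ksp = (7.05×10^-3)(0.0473×10^-3) / 8.710×10^-7 = 0.383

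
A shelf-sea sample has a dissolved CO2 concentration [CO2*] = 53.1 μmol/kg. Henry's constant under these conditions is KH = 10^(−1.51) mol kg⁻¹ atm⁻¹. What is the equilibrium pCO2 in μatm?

pCO2 = 1720 μatm

KH = 10^(−1.51) = 3.090×10^-2 mol kg⁻¹ atm⁻¹
pCO2 = [CO2*]/KH = 53.1×10^-6 / 3.090×10^-2 = 1.72×10^-3 atm = 1720 μatm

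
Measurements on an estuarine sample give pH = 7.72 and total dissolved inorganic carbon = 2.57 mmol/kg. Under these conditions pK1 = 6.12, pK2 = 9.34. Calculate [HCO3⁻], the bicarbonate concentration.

[HCO3⁻] = 2.45 mmol/kg

α₁ = 1 / (1 + [H⁺]/K1 + K2/[H⁺]) = 1 / (1 + 10^-1.60 + 10^-1.62)
   = 1 / (1 + 0.025119 + 0.023988) = 1/1.0491 = 0.9532
[HCO3⁻] = α₁ × DIC = 0.9532 × 2.57 = 2.45 mmol/kg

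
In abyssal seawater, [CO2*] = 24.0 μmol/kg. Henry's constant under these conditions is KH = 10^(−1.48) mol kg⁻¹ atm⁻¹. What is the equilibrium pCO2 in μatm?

pCO2 = 725 μatm

KH = 10^(−1.48) = 3.311×10^-2 mol kg⁻¹ atm⁻¹
pCO2 = [CO2*]/KH = 24.0×10^-6 / 3.311×10^-2 = 7.25×10^-4 atm = 725 μatm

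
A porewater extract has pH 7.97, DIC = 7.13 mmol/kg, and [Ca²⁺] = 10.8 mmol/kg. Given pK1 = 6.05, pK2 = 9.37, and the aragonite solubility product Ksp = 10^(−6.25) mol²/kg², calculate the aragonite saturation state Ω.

α₂ = 1 / (1 + [H⁺]/K2 + [H⁺]²/(K1K2)) = 1 / (1 + 10^+1.40 + 10^-0.52)
   = 1 / (1 + 25.119 + 0.30200) = 1/26.421 = 0.03785
[CO3²⁻] = α₂ × DIC = 0.03785 × 7.13 = 0.2699 mmol/kg
Ksp = 10^(−6.25) = 5.623×10^-7
Ω = [Ca²⁺][CO3²⁻]/Ksp = (10.8×10^-3)(2.699×10^-4) / 5.623×10^-7 = 5.18

Ω = 5.18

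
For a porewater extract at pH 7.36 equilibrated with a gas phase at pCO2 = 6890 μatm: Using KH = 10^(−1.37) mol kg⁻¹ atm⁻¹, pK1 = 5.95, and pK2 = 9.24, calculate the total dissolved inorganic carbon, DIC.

DIC = 7.95 mmol/kg

[CO2*] = KH · pCO2 = 10^(−1.37) × 6890×10^-6 = 2.939×10^-4 mol/kg
α₀ = 1/(1 + K1/[H⁺] + K1K2/[H⁺]²) = 1/(1 + 10^+1.41 + 10^-0.47) = 0.03698
DIC = [CO2*]/α₀ = 2.939×10^-4 / 0.03698 = 7.95 mmol/kg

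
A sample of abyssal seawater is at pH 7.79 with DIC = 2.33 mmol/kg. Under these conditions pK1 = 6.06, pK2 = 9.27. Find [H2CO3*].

α₀ = 1 / (1 + K1/[H⁺] + K1K2/[H⁺]²) = 1 / (1 + 10^+1.73 + 10^+0.25)
   = 1 / (1 + 53.703 + 1.7783) = 1/56.481 = 0.01770
[CO2*] = α₀ × DIC = 0.01770 × 2.33 = 0.0413 mmol/kg

[CO2*] = 0.0413 mmol/kg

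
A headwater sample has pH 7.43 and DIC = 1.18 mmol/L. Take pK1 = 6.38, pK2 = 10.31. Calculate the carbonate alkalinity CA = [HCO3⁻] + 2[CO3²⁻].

CA = [HCO3⁻] + 2[CO3²⁻] = (α₁ + 2α₂)·DIC
At pH 7.43: [H⁺]/K1 = 10^-1.05 = 0.089125, K2/[H⁺] = 10^-2.88 = 0.0013183
α₁ = 1/(1 + 0.089125 + 0.0013183) = 1/1.0904 = 0.9171; α₂ = α₁·K2/[H⁺] = 0.001209
α₁ + 2α₂ = 0.9195
CA = 0.9195 × 1.18 = 1.08 mmol/L

CA = 1.08 mmol/L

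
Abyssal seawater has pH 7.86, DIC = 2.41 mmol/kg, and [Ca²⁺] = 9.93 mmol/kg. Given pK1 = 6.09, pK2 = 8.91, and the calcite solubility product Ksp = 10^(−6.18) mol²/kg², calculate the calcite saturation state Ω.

Ω = 2.92

α₂ = 1 / (1 + [H⁺]/K2 + [H⁺]²/(K1K2)) = 1 / (1 + 10^+1.05 + 10^-0.72)
   = 1 / (1 + 11.220 + 0.19055) = 1/12.411 = 0.08058
[CO3²⁻] = α₂ × DIC = 0.08058 × 2.41 = 0.1942 mmol/kg
Ksp = 10^(−6.18) = 6.607×10^-7
Ω = [Ca²⁺][CO3²⁻]/Ksp = (9.93×10^-3)(1.942×10^-4) / 6.607×10^-7 = 2.92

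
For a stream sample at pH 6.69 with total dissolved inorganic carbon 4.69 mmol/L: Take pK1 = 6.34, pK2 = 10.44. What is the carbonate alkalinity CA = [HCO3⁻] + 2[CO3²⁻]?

CA = [HCO3⁻] + 2[CO3²⁻] = (α₁ + 2α₂)·DIC
At pH 6.69: [H⁺]/K1 = 10^-0.35 = 0.44668, K2/[H⁺] = 10^-3.75 = 0.00017783
α₁ = 1/(1 + 0.44668 + 0.00017783) = 1/1.4469 = 0.6912; α₂ = α₁·K2/[H⁺] = 0.0001229
α₁ + 2α₂ = 0.6914
CA = 0.6914 × 4.69 = 3.24 mmol/L

CA = 3.24 mmol/L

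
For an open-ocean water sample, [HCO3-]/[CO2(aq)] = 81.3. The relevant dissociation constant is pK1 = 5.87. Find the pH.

pH = 7.78

From K1 = [H⁺][HCO3-]/[CO2(aq)]:  pH = pK1 + log₁₀([HCO3-]/[CO2(aq)])
log₁₀(81.3) = +1.910
pH = 5.87 + (+1.910) = 7.78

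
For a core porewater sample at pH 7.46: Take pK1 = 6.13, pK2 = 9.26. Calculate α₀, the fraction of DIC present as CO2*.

α₀ = 0.0440

α₀ = 1 / (1 + K1/[H⁺] + K1K2/[H⁺]²) = 1 / (1 + 10^+1.33 + 10^-0.47)
   = 1 / (1 + 21.380 + 0.33884) = 1/22.718 = 0.04402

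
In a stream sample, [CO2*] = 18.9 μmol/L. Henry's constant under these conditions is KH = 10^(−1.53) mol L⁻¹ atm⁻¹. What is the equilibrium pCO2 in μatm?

KH = 10^(−1.53) = 2.951×10^-2 mol L⁻¹ atm⁻¹
pCO2 = [CO2*]/KH = 18.9×10^-6 / 2.951×10^-2 = 6.40×10^-4 atm = 640 μatm

pCO2 = 640 μatm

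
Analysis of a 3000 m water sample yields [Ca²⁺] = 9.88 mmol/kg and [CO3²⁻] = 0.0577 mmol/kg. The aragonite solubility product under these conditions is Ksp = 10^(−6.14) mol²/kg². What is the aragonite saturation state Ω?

Ksp = 10^(−6.14) = 7.244×10^-7
Ω = [Ca²⁺][CO3²⁻]/Ksp = (9.88×10^-3)(0.0577×10^-3) / 7.244×10^-7 = 0.787

Ω = 0.787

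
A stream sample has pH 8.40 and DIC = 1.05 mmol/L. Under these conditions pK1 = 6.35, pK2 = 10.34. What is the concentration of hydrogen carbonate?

[HCO3⁻] = 1.03 mmol/L

α₁ = 1 / (1 + [H⁺]/K1 + K2/[H⁺]) = 1 / (1 + 10^-2.05 + 10^-1.94)
   = 1 / (1 + 0.0089125 + 0.011482) = 1/1.0204 = 0.9800
[HCO3⁻] = α₁ × DIC = 0.9800 × 1.05 = 1.03 mmol/L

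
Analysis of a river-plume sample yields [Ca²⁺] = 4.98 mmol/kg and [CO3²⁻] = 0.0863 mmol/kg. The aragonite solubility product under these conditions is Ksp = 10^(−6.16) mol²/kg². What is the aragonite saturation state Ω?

Ksp = 10^(−6.16) = 6.918×10^-7
Ω = [Ca²⁺][CO3²⁻]/Ksp = (4.98×10^-3)(0.0863×10^-3) / 6.918×10^-7 = 0.621

Ω = 0.621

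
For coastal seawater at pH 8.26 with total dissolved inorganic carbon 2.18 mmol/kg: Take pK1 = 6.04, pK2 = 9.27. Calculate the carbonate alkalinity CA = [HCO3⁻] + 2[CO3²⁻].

CA = [HCO3⁻] + 2[CO3²⁻] = (α₁ + 2α₂)·DIC
At pH 8.26: [H⁺]/K1 = 10^-2.22 = 0.0060256, K2/[H⁺] = 10^-1.01 = 0.097724
α₁ = 1/(1 + 0.0060256 + 0.097724) = 1/1.1037 = 0.9060; α₂ = α₁·K2/[H⁺] = 0.08854
α₁ + 2α₂ = 1.0831
CA = 1.0831 × 2.18 = 2.36 mmol/kg

CA = 2.36 mmol/kg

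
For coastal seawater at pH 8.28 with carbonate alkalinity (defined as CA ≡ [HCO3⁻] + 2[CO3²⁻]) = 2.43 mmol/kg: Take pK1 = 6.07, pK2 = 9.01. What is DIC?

CA = [HCO3⁻] + 2[CO3²⁻] = (α₁ + 2α₂)·DIC
At pH 8.28: [H⁺]/K1 = 10^-2.21 = 0.0061660, K2/[H⁺] = 10^-0.73 = 0.18621
α₁ = 1/(1 + 0.0061660 + 0.18621) = 1/1.1924 = 0.8387; α₂ = α₁·K2/[H⁺] = 0.1562
α₁ + 2α₂ = 1.1510
DIC = CA / (α₁ + 2α₂) = 2.43 / 1.1510 = 2.11 mmol/kg

DIC = 2.11 mmol/kg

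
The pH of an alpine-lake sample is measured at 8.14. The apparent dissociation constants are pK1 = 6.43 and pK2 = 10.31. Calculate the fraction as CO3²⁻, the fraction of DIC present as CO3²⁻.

α₂ = 1 / (1 + [H⁺]/K2 + [H⁺]²/(K1K2)) = 1 / (1 + 10^+2.17 + 10^+0.46)
   = 1 / (1 + 147.91 + 2.8840) = 1/151.79 = 0.006588

α₂ = 0.00659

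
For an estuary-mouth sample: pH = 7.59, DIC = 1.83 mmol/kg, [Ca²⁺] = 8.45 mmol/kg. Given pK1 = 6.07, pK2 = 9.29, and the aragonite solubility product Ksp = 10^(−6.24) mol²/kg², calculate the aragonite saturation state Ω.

Ω = 0.511

α₂ = 1 / (1 + [H⁺]/K2 + [H⁺]²/(K1K2)) = 1 / (1 + 10^+1.70 + 10^+0.18)
   = 1 / (1 + 50.119 + 1.5136) = 1/52.632 = 0.01900
[CO3²⁻] = α₂ × DIC = 0.01900 × 1.83 = 0.03477 mmol/kg
Ksp = 10^(−6.24) = 5.754×10^-7
Ω = [Ca²⁺][CO3²⁻]/Ksp = (8.45×10^-3)(3.477×10^-5) / 5.754×10^-7 = 0.511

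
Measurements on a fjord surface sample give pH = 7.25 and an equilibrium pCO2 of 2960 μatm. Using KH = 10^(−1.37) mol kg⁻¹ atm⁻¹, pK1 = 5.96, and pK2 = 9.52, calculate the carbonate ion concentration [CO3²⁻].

[CO3²⁻] = 13.2 μmol/kg

[CO2*] = KH · pCO2 = 10^(−1.37) × 2960×10^-6 = 1.263×10^-4 mol/kg
α₀ = 1/(1 + K1/[H⁺] + K1K2/[H⁺]²) = 1/(1 + 10^+1.29 + 10^-0.98) = 0.04854
DIC = [CO2*]/α₀ = 1.263×10^-4 / 0.04854 = 2.602 mmol/kg
[CO3²⁻] = α₂·DIC; α₂ = 0.005082, so [CO3²⁻] = 0.005082 × 2.602 = 0.0132 mmol/kg = 13.2 μmol/kg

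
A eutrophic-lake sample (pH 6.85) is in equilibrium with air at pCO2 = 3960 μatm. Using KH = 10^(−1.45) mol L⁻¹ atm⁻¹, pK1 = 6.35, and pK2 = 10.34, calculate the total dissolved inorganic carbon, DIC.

[CO2*] = KH · pCO2 = 10^(−1.45) × 3960×10^-6 = 1.405×10^-4 mol/L
α₀ = 1/(1 + K1/[H⁺] + K1K2/[H⁺]²) = 1/(1 + 10^+0.50 + 10^-2.99) = 0.2402
DIC = [CO2*]/α₀ = 1.405×10^-4 / 0.2402 = 0.585 mmol/L

DIC = 0.585 mmol/L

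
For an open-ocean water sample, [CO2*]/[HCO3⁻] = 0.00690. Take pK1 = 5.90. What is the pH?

pH = 8.06

From K1 = [H⁺][HCO3⁻]/[CO2*]:  pH = pK1 − log₁₀([CO2*]/[HCO3⁻])
log₁₀(0.00690) = -2.161
pH = 5.90 − (-2.161) = 8.06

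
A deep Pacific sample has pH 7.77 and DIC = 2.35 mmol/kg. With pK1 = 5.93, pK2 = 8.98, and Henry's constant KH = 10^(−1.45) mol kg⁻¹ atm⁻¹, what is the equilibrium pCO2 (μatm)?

pCO2 = 890 μatm

α₀ = 1 / (1 + K1/[H⁺] + K1K2/[H⁺]²) = 1 / (1 + 10^+1.84 + 10^+0.63)
   = 1 / (1 + 69.183 + 4.2658) = 1/74.449 = 0.01343
[CO2*] = α₀ × DIC = 0.01343 × 2.35 = 0.03157 mmol/kg
pCO2 = [CO2*]/KH = 3.157×10^-5 / 3.548×10^-2 = 890 μatm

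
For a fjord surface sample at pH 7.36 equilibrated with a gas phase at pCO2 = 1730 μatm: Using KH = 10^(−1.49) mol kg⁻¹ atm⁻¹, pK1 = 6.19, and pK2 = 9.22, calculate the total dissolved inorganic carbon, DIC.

[CO2*] = KH · pCO2 = 10^(−1.49) × 1730×10^-6 = 5.598×10^-5 mol/kg
α₀ = 1/(1 + K1/[H⁺] + K1K2/[H⁺]²) = 1/(1 + 10^+1.17 + 10^-0.69) = 0.06252
DIC = [CO2*]/α₀ = 5.598×10^-5 / 0.06252 = 0.895 mmol/kg

DIC = 0.895 mmol/kg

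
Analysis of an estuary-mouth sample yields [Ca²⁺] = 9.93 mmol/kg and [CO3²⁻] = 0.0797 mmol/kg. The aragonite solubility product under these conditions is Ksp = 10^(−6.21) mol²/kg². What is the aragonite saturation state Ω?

Ksp = 10^(−6.21) = 6.166×10^-7
Ω = [Ca²⁺][CO3²⁻]/Ksp = (9.93×10^-3)(0.0797×10^-3) / 6.166×10^-7 = 1.28

Ω = 1.28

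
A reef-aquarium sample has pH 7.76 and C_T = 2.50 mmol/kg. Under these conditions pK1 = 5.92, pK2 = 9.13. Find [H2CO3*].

α₀ = 1 / (1 + K1/[H⁺] + K1K2/[H⁺]²) = 1 / (1 + 10^+1.84 + 10^+0.47)
   = 1 / (1 + 69.183 + 2.9512) = 1/73.134 = 0.01367
[CO2*] = α₀ × DIC = 0.01367 × 2.50 = 0.0342 mmol/kg

[CO2*] = 0.0342 mmol/kg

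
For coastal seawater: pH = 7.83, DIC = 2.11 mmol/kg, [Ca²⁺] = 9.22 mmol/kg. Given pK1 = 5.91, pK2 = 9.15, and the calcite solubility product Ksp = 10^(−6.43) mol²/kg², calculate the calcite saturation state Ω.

α₂ = 1 / (1 + [H⁺]/K2 + [H⁺]²/(K1K2)) = 1 / (1 + 10^+1.32 + 10^-0.60)
   = 1 / (1 + 20.893 + 0.25119) = 1/22.144 = 0.04516
[CO3²⁻] = α₂ × DIC = 0.04516 × 2.11 = 0.09528 mmol/kg
Ksp = 10^(−6.43) = 3.715×10^-7
Ω = [Ca²⁺][CO3²⁻]/Ksp = (9.22×10^-3)(9.528×10^-5) / 3.715×10^-7 = 2.36

Ω = 2.36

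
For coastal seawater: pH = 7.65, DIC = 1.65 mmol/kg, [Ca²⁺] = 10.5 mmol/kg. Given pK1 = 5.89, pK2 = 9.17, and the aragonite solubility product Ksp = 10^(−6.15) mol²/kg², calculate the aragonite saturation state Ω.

α₂ = 1 / (1 + [H⁺]/K2 + [H⁺]²/(K1K2)) = 1 / (1 + 10^+1.52 + 10^-0.24)
   = 1 / (1 + 33.113 + 0.57544) = 1/34.689 = 0.02883
[CO3²⁻] = α₂ × DIC = 0.02883 × 1.65 = 0.04757 mmol/kg
Ksp = 10^(−6.15) = 7.079×10^-7
Ω = [Ca²⁺][CO3²⁻]/Ksp = (10.5×10^-3)(4.757×10^-5) / 7.079×10^-7 = 0.705

Ω = 0.705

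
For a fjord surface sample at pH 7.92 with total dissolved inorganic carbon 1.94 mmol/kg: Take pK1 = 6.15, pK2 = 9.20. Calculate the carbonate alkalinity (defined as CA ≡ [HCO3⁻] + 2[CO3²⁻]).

CA = 2.00 mmol/kg

CA = [HCO3⁻] + 2[CO3²⁻] = (α₁ + 2α₂)·DIC
At pH 7.92: [H⁺]/K1 = 10^-1.77 = 0.016982, K2/[H⁺] = 10^-1.28 = 0.052481
α₁ = 1/(1 + 0.016982 + 0.052481) = 1/1.0695 = 0.9350; α₂ = α₁·K2/[H⁺] = 0.04907
α₁ + 2α₂ = 1.0332
CA = 1.0332 × 1.94 = 2.00 mmol/kg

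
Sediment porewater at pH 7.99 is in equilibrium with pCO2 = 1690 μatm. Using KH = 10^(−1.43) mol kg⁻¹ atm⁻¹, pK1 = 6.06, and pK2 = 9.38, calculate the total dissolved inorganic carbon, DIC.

DIC = 5.62 mmol/kg

[CO2*] = KH · pCO2 = 10^(−1.43) × 1690×10^-6 = 6.279×10^-5 mol/kg
α₀ = 1/(1 + K1/[H⁺] + K1K2/[H⁺]²) = 1/(1 + 10^+1.93 + 10^+0.54) = 0.01116
DIC = [CO2*]/α₀ = 6.279×10^-5 / 0.01116 = 5.62 mmol/kg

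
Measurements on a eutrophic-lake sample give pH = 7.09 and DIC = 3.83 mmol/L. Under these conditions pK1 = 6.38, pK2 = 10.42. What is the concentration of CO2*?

[CO2*] = 0.625 mmol/L

α₀ = 1 / (1 + K1/[H⁺] + K1K2/[H⁺]²) = 1 / (1 + 10^+0.71 + 10^-2.62)
   = 1 / (1 + 5.1286 + 0.0023988) = 1/6.1310 = 0.1631
[CO2*] = α₀ × DIC = 0.1631 × 3.83 = 0.625 mmol/L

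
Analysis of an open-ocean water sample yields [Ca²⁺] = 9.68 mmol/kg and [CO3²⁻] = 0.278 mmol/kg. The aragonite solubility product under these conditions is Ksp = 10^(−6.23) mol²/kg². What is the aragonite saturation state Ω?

Ksp = 10^(−6.23) = 5.888×10^-7
Ω = [Ca²⁺][CO3²⁻]/Ksp = (9.68×10^-3)(0.278×10^-3) / 5.888×10^-7 = 4.57

Ω = 4.57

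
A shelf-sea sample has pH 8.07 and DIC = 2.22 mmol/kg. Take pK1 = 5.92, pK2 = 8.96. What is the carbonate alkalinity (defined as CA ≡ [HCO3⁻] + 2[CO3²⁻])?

CA = [HCO3⁻] + 2[CO3²⁻] = (α₁ + 2α₂)·DIC
At pH 8.07: [H⁺]/K1 = 10^-2.15 = 0.0070795, K2/[H⁺] = 10^-0.89 = 0.12882
α₁ = 1/(1 + 0.0070795 + 0.12882) = 1/1.1359 = 0.8804; α₂ = α₁·K2/[H⁺] = 0.1134
α₁ + 2α₂ = 1.1072
CA = 1.1072 × 2.22 = 2.46 mmol/kg

CA = 2.46 mmol/kg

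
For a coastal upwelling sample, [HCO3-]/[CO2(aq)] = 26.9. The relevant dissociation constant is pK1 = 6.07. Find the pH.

pH = 7.50

From K1 = [H⁺][HCO3-]/[CO2(aq)]:  pH = pK1 + log₁₀([HCO3-]/[CO2(aq)])
log₁₀(26.9) = +1.430
pH = 6.07 + (+1.430) = 7.50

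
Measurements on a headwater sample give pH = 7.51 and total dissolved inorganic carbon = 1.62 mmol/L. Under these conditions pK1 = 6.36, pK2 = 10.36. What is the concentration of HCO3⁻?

α₁ = 1 / (1 + [H⁺]/K1 + K2/[H⁺]) = 1 / (1 + 10^-1.15 + 10^-2.85)
   = 1 / (1 + 0.070795 + 0.0014125) = 1/1.0722 = 0.9327
[HCO3⁻] = α₁ × DIC = 0.9327 × 1.62 = 1.51 mmol/L

[HCO3⁻] = 1.51 mmol/L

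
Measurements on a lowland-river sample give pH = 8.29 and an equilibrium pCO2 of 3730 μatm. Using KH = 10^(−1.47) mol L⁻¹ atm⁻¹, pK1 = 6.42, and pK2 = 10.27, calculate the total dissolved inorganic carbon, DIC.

DIC = 9.59 mmol/L

[CO2*] = KH · pCO2 = 10^(−1.47) × 3730×10^-6 = 1.264×10^-4 mol/L
α₀ = 1/(1 + K1/[H⁺] + K1K2/[H⁺]²) = 1/(1 + 10^+1.87 + 10^-0.11) = 0.01317
DIC = [CO2*]/α₀ = 1.264×10^-4 / 0.01317 = 9.59 mmol/L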